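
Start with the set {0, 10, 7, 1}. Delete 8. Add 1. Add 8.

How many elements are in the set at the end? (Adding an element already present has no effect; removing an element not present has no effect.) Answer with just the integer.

Tracking the set through each operation:
Start: {0, 1, 10, 7}
Event 1 (remove 8): not present, no change. Set: {0, 1, 10, 7}
Event 2 (add 1): already present, no change. Set: {0, 1, 10, 7}
Event 3 (add 8): added. Set: {0, 1, 10, 7, 8}

Final set: {0, 1, 10, 7, 8} (size 5)

Answer: 5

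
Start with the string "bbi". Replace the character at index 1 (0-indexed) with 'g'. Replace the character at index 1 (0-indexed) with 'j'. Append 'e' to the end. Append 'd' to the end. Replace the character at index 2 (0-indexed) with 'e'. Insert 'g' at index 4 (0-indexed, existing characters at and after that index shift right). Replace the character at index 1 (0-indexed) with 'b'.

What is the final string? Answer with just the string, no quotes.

Answer: bbeegd

Derivation:
Applying each edit step by step:
Start: "bbi"
Op 1 (replace idx 1: 'b' -> 'g'): "bbi" -> "bgi"
Op 2 (replace idx 1: 'g' -> 'j'): "bgi" -> "bji"
Op 3 (append 'e'): "bji" -> "bjie"
Op 4 (append 'd'): "bjie" -> "bjied"
Op 5 (replace idx 2: 'i' -> 'e'): "bjied" -> "bjeed"
Op 6 (insert 'g' at idx 4): "bjeed" -> "bjeegd"
Op 7 (replace idx 1: 'j' -> 'b'): "bjeegd" -> "bbeegd"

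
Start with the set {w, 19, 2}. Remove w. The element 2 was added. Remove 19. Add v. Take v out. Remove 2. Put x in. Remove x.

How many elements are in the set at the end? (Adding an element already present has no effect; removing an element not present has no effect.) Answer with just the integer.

Tracking the set through each operation:
Start: {19, 2, w}
Event 1 (remove w): removed. Set: {19, 2}
Event 2 (add 2): already present, no change. Set: {19, 2}
Event 3 (remove 19): removed. Set: {2}
Event 4 (add v): added. Set: {2, v}
Event 5 (remove v): removed. Set: {2}
Event 6 (remove 2): removed. Set: {}
Event 7 (add x): added. Set: {x}
Event 8 (remove x): removed. Set: {}

Final set: {} (size 0)

Answer: 0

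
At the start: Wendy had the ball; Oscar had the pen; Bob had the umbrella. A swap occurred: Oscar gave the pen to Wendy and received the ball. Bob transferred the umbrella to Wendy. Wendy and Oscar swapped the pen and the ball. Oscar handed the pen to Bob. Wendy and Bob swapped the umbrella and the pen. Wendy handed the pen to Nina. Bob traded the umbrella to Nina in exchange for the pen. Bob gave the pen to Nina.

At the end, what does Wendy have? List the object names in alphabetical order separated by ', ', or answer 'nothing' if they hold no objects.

Tracking all object holders:
Start: ball:Wendy, pen:Oscar, umbrella:Bob
Event 1 (swap pen<->ball: now pen:Wendy, ball:Oscar). State: ball:Oscar, pen:Wendy, umbrella:Bob
Event 2 (give umbrella: Bob -> Wendy). State: ball:Oscar, pen:Wendy, umbrella:Wendy
Event 3 (swap pen<->ball: now pen:Oscar, ball:Wendy). State: ball:Wendy, pen:Oscar, umbrella:Wendy
Event 4 (give pen: Oscar -> Bob). State: ball:Wendy, pen:Bob, umbrella:Wendy
Event 5 (swap umbrella<->pen: now umbrella:Bob, pen:Wendy). State: ball:Wendy, pen:Wendy, umbrella:Bob
Event 6 (give pen: Wendy -> Nina). State: ball:Wendy, pen:Nina, umbrella:Bob
Event 7 (swap umbrella<->pen: now umbrella:Nina, pen:Bob). State: ball:Wendy, pen:Bob, umbrella:Nina
Event 8 (give pen: Bob -> Nina). State: ball:Wendy, pen:Nina, umbrella:Nina

Final state: ball:Wendy, pen:Nina, umbrella:Nina
Wendy holds: ball.

Answer: ball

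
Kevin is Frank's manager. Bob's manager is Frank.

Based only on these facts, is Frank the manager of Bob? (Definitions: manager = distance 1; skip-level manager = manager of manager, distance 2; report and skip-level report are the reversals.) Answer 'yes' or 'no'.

Answer: yes

Derivation:
Reconstructing the manager chain from the given facts:
  Kevin -> Frank -> Bob
(each arrow means 'manager of the next')
Positions in the chain (0 = top):
  position of Kevin: 0
  position of Frank: 1
  position of Bob: 2

Frank is at position 1, Bob is at position 2; signed distance (j - i) = 1.
'manager' requires j - i = 1. Actual distance is 1, so the relation HOLDS.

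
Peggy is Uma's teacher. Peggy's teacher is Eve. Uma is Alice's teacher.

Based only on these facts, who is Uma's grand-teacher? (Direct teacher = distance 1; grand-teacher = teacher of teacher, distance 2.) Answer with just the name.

Answer: Eve

Derivation:
Reconstructing the teacher chain from the given facts:
  Eve -> Peggy -> Uma -> Alice
(each arrow means 'teacher of the next')
Positions in the chain (0 = top):
  position of Eve: 0
  position of Peggy: 1
  position of Uma: 2
  position of Alice: 3

Uma is at position 2; the grand-teacher is 2 steps up the chain, i.e. position 0: Eve.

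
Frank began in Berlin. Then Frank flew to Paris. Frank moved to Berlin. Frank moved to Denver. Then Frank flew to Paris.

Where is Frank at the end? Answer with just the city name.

Answer: Paris

Derivation:
Tracking Frank's location:
Start: Frank is in Berlin.
After move 1: Berlin -> Paris. Frank is in Paris.
After move 2: Paris -> Berlin. Frank is in Berlin.
After move 3: Berlin -> Denver. Frank is in Denver.
After move 4: Denver -> Paris. Frank is in Paris.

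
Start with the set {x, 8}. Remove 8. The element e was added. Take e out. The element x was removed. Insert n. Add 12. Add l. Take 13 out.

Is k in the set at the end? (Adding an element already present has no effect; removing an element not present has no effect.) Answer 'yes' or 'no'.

Tracking the set through each operation:
Start: {8, x}
Event 1 (remove 8): removed. Set: {x}
Event 2 (add e): added. Set: {e, x}
Event 3 (remove e): removed. Set: {x}
Event 4 (remove x): removed. Set: {}
Event 5 (add n): added. Set: {n}
Event 6 (add 12): added. Set: {12, n}
Event 7 (add l): added. Set: {12, l, n}
Event 8 (remove 13): not present, no change. Set: {12, l, n}

Final set: {12, l, n} (size 3)
k is NOT in the final set.

Answer: no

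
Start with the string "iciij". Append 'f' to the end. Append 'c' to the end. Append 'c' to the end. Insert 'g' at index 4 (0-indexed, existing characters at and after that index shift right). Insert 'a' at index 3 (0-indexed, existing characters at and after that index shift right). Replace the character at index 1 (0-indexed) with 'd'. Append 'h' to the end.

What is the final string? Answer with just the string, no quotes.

Answer: idiaigjfcch

Derivation:
Applying each edit step by step:
Start: "iciij"
Op 1 (append 'f'): "iciij" -> "iciijf"
Op 2 (append 'c'): "iciijf" -> "iciijfc"
Op 3 (append 'c'): "iciijfc" -> "iciijfcc"
Op 4 (insert 'g' at idx 4): "iciijfcc" -> "iciigjfcc"
Op 5 (insert 'a' at idx 3): "iciigjfcc" -> "iciaigjfcc"
Op 6 (replace idx 1: 'c' -> 'd'): "iciaigjfcc" -> "idiaigjfcc"
Op 7 (append 'h'): "idiaigjfcc" -> "idiaigjfcch"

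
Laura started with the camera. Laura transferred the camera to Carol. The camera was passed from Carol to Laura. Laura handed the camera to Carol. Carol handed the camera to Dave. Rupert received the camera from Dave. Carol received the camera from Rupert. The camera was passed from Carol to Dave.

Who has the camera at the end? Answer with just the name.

Answer: Dave

Derivation:
Tracking the camera through each event:
Start: Laura has the camera.
After event 1: Carol has the camera.
After event 2: Laura has the camera.
After event 3: Carol has the camera.
After event 4: Dave has the camera.
After event 5: Rupert has the camera.
After event 6: Carol has the camera.
After event 7: Dave has the camera.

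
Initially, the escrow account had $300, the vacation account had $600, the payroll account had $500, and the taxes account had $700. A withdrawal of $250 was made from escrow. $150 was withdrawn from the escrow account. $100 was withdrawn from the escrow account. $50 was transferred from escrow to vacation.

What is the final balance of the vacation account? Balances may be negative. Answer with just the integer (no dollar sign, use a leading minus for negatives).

Tracking account balances step by step:
Start: escrow=300, vacation=600, payroll=500, taxes=700
Event 1 (withdraw 250 from escrow): escrow: 300 - 250 = 50. Balances: escrow=50, vacation=600, payroll=500, taxes=700
Event 2 (withdraw 150 from escrow): escrow: 50 - 150 = -100. Balances: escrow=-100, vacation=600, payroll=500, taxes=700
Event 3 (withdraw 100 from escrow): escrow: -100 - 100 = -200. Balances: escrow=-200, vacation=600, payroll=500, taxes=700
Event 4 (transfer 50 escrow -> vacation): escrow: -200 - 50 = -250, vacation: 600 + 50 = 650. Balances: escrow=-250, vacation=650, payroll=500, taxes=700

Final balance of vacation: 650

Answer: 650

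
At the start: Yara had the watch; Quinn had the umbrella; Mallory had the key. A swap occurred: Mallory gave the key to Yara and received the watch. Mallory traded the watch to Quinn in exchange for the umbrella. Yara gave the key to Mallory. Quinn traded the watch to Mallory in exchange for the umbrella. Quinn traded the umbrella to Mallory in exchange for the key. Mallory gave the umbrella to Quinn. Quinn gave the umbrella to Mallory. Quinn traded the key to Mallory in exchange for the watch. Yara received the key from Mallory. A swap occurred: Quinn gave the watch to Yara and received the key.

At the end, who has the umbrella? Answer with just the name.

Answer: Mallory

Derivation:
Tracking all object holders:
Start: watch:Yara, umbrella:Quinn, key:Mallory
Event 1 (swap key<->watch: now key:Yara, watch:Mallory). State: watch:Mallory, umbrella:Quinn, key:Yara
Event 2 (swap watch<->umbrella: now watch:Quinn, umbrella:Mallory). State: watch:Quinn, umbrella:Mallory, key:Yara
Event 3 (give key: Yara -> Mallory). State: watch:Quinn, umbrella:Mallory, key:Mallory
Event 4 (swap watch<->umbrella: now watch:Mallory, umbrella:Quinn). State: watch:Mallory, umbrella:Quinn, key:Mallory
Event 5 (swap umbrella<->key: now umbrella:Mallory, key:Quinn). State: watch:Mallory, umbrella:Mallory, key:Quinn
Event 6 (give umbrella: Mallory -> Quinn). State: watch:Mallory, umbrella:Quinn, key:Quinn
Event 7 (give umbrella: Quinn -> Mallory). State: watch:Mallory, umbrella:Mallory, key:Quinn
Event 8 (swap key<->watch: now key:Mallory, watch:Quinn). State: watch:Quinn, umbrella:Mallory, key:Mallory
Event 9 (give key: Mallory -> Yara). State: watch:Quinn, umbrella:Mallory, key:Yara
Event 10 (swap watch<->key: now watch:Yara, key:Quinn). State: watch:Yara, umbrella:Mallory, key:Quinn

Final state: watch:Yara, umbrella:Mallory, key:Quinn
The umbrella is held by Mallory.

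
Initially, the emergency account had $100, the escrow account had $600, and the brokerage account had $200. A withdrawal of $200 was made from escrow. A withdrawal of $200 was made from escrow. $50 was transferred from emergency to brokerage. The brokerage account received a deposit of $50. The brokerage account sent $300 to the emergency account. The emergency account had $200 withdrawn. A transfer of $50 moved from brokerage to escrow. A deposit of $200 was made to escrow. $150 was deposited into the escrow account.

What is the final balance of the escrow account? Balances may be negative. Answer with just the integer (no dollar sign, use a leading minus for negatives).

Tracking account balances step by step:
Start: emergency=100, escrow=600, brokerage=200
Event 1 (withdraw 200 from escrow): escrow: 600 - 200 = 400. Balances: emergency=100, escrow=400, brokerage=200
Event 2 (withdraw 200 from escrow): escrow: 400 - 200 = 200. Balances: emergency=100, escrow=200, brokerage=200
Event 3 (transfer 50 emergency -> brokerage): emergency: 100 - 50 = 50, brokerage: 200 + 50 = 250. Balances: emergency=50, escrow=200, brokerage=250
Event 4 (deposit 50 to brokerage): brokerage: 250 + 50 = 300. Balances: emergency=50, escrow=200, brokerage=300
Event 5 (transfer 300 brokerage -> emergency): brokerage: 300 - 300 = 0, emergency: 50 + 300 = 350. Balances: emergency=350, escrow=200, brokerage=0
Event 6 (withdraw 200 from emergency): emergency: 350 - 200 = 150. Balances: emergency=150, escrow=200, brokerage=0
Event 7 (transfer 50 brokerage -> escrow): brokerage: 0 - 50 = -50, escrow: 200 + 50 = 250. Balances: emergency=150, escrow=250, brokerage=-50
Event 8 (deposit 200 to escrow): escrow: 250 + 200 = 450. Balances: emergency=150, escrow=450, brokerage=-50
Event 9 (deposit 150 to escrow): escrow: 450 + 150 = 600. Balances: emergency=150, escrow=600, brokerage=-50

Final balance of escrow: 600

Answer: 600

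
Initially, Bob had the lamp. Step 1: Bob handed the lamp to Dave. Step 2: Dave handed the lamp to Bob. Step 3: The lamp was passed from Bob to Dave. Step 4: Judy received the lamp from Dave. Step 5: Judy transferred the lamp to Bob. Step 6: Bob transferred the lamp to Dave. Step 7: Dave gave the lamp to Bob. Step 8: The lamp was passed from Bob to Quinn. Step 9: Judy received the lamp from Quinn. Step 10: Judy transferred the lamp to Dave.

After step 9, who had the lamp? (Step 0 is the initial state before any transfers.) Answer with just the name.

Answer: Judy

Derivation:
Tracking the lamp holder through step 9:
After step 0 (start): Bob
After step 1: Dave
After step 2: Bob
After step 3: Dave
After step 4: Judy
After step 5: Bob
After step 6: Dave
After step 7: Bob
After step 8: Quinn
After step 9: Judy

At step 9, the holder is Judy.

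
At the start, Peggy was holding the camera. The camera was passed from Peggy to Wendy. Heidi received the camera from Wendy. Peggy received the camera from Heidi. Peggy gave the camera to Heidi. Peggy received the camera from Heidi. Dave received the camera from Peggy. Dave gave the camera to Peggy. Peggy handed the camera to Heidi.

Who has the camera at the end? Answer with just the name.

Tracking the camera through each event:
Start: Peggy has the camera.
After event 1: Wendy has the camera.
After event 2: Heidi has the camera.
After event 3: Peggy has the camera.
After event 4: Heidi has the camera.
After event 5: Peggy has the camera.
After event 6: Dave has the camera.
After event 7: Peggy has the camera.
After event 8: Heidi has the camera.

Answer: Heidi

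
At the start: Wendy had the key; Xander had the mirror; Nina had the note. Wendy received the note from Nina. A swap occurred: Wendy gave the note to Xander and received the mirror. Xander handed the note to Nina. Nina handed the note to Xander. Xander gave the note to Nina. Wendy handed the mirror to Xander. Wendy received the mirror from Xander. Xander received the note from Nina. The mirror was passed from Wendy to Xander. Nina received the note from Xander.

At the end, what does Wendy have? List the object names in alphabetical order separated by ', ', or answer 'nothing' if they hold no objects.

Answer: key

Derivation:
Tracking all object holders:
Start: key:Wendy, mirror:Xander, note:Nina
Event 1 (give note: Nina -> Wendy). State: key:Wendy, mirror:Xander, note:Wendy
Event 2 (swap note<->mirror: now note:Xander, mirror:Wendy). State: key:Wendy, mirror:Wendy, note:Xander
Event 3 (give note: Xander -> Nina). State: key:Wendy, mirror:Wendy, note:Nina
Event 4 (give note: Nina -> Xander). State: key:Wendy, mirror:Wendy, note:Xander
Event 5 (give note: Xander -> Nina). State: key:Wendy, mirror:Wendy, note:Nina
Event 6 (give mirror: Wendy -> Xander). State: key:Wendy, mirror:Xander, note:Nina
Event 7 (give mirror: Xander -> Wendy). State: key:Wendy, mirror:Wendy, note:Nina
Event 8 (give note: Nina -> Xander). State: key:Wendy, mirror:Wendy, note:Xander
Event 9 (give mirror: Wendy -> Xander). State: key:Wendy, mirror:Xander, note:Xander
Event 10 (give note: Xander -> Nina). State: key:Wendy, mirror:Xander, note:Nina

Final state: key:Wendy, mirror:Xander, note:Nina
Wendy holds: key.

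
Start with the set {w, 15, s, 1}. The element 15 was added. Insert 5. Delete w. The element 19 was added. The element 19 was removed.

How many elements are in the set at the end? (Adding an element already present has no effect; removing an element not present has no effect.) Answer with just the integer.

Answer: 4

Derivation:
Tracking the set through each operation:
Start: {1, 15, s, w}
Event 1 (add 15): already present, no change. Set: {1, 15, s, w}
Event 2 (add 5): added. Set: {1, 15, 5, s, w}
Event 3 (remove w): removed. Set: {1, 15, 5, s}
Event 4 (add 19): added. Set: {1, 15, 19, 5, s}
Event 5 (remove 19): removed. Set: {1, 15, 5, s}

Final set: {1, 15, 5, s} (size 4)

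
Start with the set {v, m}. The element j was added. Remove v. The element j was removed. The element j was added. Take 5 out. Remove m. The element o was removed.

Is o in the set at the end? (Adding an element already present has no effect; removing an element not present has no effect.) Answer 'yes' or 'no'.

Answer: no

Derivation:
Tracking the set through each operation:
Start: {m, v}
Event 1 (add j): added. Set: {j, m, v}
Event 2 (remove v): removed. Set: {j, m}
Event 3 (remove j): removed. Set: {m}
Event 4 (add j): added. Set: {j, m}
Event 5 (remove 5): not present, no change. Set: {j, m}
Event 6 (remove m): removed. Set: {j}
Event 7 (remove o): not present, no change. Set: {j}

Final set: {j} (size 1)
o is NOT in the final set.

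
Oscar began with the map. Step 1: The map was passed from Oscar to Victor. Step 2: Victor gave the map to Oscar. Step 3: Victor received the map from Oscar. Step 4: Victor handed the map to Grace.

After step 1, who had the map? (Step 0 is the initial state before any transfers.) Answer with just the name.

Answer: Victor

Derivation:
Tracking the map holder through step 1:
After step 0 (start): Oscar
After step 1: Victor

At step 1, the holder is Victor.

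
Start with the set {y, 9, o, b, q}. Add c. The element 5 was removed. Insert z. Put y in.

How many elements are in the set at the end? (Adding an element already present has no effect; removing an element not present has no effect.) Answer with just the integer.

Answer: 7

Derivation:
Tracking the set through each operation:
Start: {9, b, o, q, y}
Event 1 (add c): added. Set: {9, b, c, o, q, y}
Event 2 (remove 5): not present, no change. Set: {9, b, c, o, q, y}
Event 3 (add z): added. Set: {9, b, c, o, q, y, z}
Event 4 (add y): already present, no change. Set: {9, b, c, o, q, y, z}

Final set: {9, b, c, o, q, y, z} (size 7)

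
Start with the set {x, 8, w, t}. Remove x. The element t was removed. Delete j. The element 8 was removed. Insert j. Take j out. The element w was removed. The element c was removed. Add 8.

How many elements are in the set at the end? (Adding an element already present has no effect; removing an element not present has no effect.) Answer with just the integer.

Answer: 1

Derivation:
Tracking the set through each operation:
Start: {8, t, w, x}
Event 1 (remove x): removed. Set: {8, t, w}
Event 2 (remove t): removed. Set: {8, w}
Event 3 (remove j): not present, no change. Set: {8, w}
Event 4 (remove 8): removed. Set: {w}
Event 5 (add j): added. Set: {j, w}
Event 6 (remove j): removed. Set: {w}
Event 7 (remove w): removed. Set: {}
Event 8 (remove c): not present, no change. Set: {}
Event 9 (add 8): added. Set: {8}

Final set: {8} (size 1)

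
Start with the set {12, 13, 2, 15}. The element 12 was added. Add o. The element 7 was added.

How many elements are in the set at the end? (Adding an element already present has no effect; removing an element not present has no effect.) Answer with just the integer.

Answer: 6

Derivation:
Tracking the set through each operation:
Start: {12, 13, 15, 2}
Event 1 (add 12): already present, no change. Set: {12, 13, 15, 2}
Event 2 (add o): added. Set: {12, 13, 15, 2, o}
Event 3 (add 7): added. Set: {12, 13, 15, 2, 7, o}

Final set: {12, 13, 15, 2, 7, o} (size 6)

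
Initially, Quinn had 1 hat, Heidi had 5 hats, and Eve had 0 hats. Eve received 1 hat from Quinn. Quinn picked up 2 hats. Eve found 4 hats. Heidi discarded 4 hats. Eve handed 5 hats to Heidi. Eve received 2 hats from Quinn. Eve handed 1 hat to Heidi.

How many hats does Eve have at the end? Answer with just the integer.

Tracking counts step by step:
Start: Quinn=1, Heidi=5, Eve=0
Event 1 (Quinn -> Eve, 1): Quinn: 1 -> 0, Eve: 0 -> 1. State: Quinn=0, Heidi=5, Eve=1
Event 2 (Quinn +2): Quinn: 0 -> 2. State: Quinn=2, Heidi=5, Eve=1
Event 3 (Eve +4): Eve: 1 -> 5. State: Quinn=2, Heidi=5, Eve=5
Event 4 (Heidi -4): Heidi: 5 -> 1. State: Quinn=2, Heidi=1, Eve=5
Event 5 (Eve -> Heidi, 5): Eve: 5 -> 0, Heidi: 1 -> 6. State: Quinn=2, Heidi=6, Eve=0
Event 6 (Quinn -> Eve, 2): Quinn: 2 -> 0, Eve: 0 -> 2. State: Quinn=0, Heidi=6, Eve=2
Event 7 (Eve -> Heidi, 1): Eve: 2 -> 1, Heidi: 6 -> 7. State: Quinn=0, Heidi=7, Eve=1

Eve's final count: 1

Answer: 1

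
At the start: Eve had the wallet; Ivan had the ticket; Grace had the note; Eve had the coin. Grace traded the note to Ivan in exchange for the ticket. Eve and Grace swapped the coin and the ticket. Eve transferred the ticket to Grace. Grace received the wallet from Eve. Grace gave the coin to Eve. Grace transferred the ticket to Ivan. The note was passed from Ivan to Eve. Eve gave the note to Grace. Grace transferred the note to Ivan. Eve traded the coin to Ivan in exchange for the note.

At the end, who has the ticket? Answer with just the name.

Tracking all object holders:
Start: wallet:Eve, ticket:Ivan, note:Grace, coin:Eve
Event 1 (swap note<->ticket: now note:Ivan, ticket:Grace). State: wallet:Eve, ticket:Grace, note:Ivan, coin:Eve
Event 2 (swap coin<->ticket: now coin:Grace, ticket:Eve). State: wallet:Eve, ticket:Eve, note:Ivan, coin:Grace
Event 3 (give ticket: Eve -> Grace). State: wallet:Eve, ticket:Grace, note:Ivan, coin:Grace
Event 4 (give wallet: Eve -> Grace). State: wallet:Grace, ticket:Grace, note:Ivan, coin:Grace
Event 5 (give coin: Grace -> Eve). State: wallet:Grace, ticket:Grace, note:Ivan, coin:Eve
Event 6 (give ticket: Grace -> Ivan). State: wallet:Grace, ticket:Ivan, note:Ivan, coin:Eve
Event 7 (give note: Ivan -> Eve). State: wallet:Grace, ticket:Ivan, note:Eve, coin:Eve
Event 8 (give note: Eve -> Grace). State: wallet:Grace, ticket:Ivan, note:Grace, coin:Eve
Event 9 (give note: Grace -> Ivan). State: wallet:Grace, ticket:Ivan, note:Ivan, coin:Eve
Event 10 (swap coin<->note: now coin:Ivan, note:Eve). State: wallet:Grace, ticket:Ivan, note:Eve, coin:Ivan

Final state: wallet:Grace, ticket:Ivan, note:Eve, coin:Ivan
The ticket is held by Ivan.

Answer: Ivan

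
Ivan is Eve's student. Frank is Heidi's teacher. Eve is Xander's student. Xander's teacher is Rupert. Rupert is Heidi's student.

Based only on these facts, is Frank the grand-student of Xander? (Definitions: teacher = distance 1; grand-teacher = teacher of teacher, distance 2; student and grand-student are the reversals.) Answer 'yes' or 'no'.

Answer: no

Derivation:
Reconstructing the teacher chain from the given facts:
  Frank -> Heidi -> Rupert -> Xander -> Eve -> Ivan
(each arrow means 'teacher of the next')
Positions in the chain (0 = top):
  position of Frank: 0
  position of Heidi: 1
  position of Rupert: 2
  position of Xander: 3
  position of Eve: 4
  position of Ivan: 5

Frank is at position 0, Xander is at position 3; signed distance (j - i) = 3.
'grand-student' requires j - i = -2. Actual distance is 3, so the relation does NOT hold.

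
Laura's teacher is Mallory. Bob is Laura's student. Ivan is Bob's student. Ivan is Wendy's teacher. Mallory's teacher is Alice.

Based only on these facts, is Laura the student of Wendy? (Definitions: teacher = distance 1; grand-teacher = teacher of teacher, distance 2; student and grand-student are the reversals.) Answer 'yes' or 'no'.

Reconstructing the teacher chain from the given facts:
  Alice -> Mallory -> Laura -> Bob -> Ivan -> Wendy
(each arrow means 'teacher of the next')
Positions in the chain (0 = top):
  position of Alice: 0
  position of Mallory: 1
  position of Laura: 2
  position of Bob: 3
  position of Ivan: 4
  position of Wendy: 5

Laura is at position 2, Wendy is at position 5; signed distance (j - i) = 3.
'student' requires j - i = -1. Actual distance is 3, so the relation does NOT hold.

Answer: no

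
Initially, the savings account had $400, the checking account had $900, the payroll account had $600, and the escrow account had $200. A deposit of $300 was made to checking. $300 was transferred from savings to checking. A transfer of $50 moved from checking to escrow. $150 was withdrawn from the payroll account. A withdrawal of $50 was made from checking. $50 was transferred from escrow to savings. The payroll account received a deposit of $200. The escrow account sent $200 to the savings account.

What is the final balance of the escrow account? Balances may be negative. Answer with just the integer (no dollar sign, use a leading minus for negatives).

Tracking account balances step by step:
Start: savings=400, checking=900, payroll=600, escrow=200
Event 1 (deposit 300 to checking): checking: 900 + 300 = 1200. Balances: savings=400, checking=1200, payroll=600, escrow=200
Event 2 (transfer 300 savings -> checking): savings: 400 - 300 = 100, checking: 1200 + 300 = 1500. Balances: savings=100, checking=1500, payroll=600, escrow=200
Event 3 (transfer 50 checking -> escrow): checking: 1500 - 50 = 1450, escrow: 200 + 50 = 250. Balances: savings=100, checking=1450, payroll=600, escrow=250
Event 4 (withdraw 150 from payroll): payroll: 600 - 150 = 450. Balances: savings=100, checking=1450, payroll=450, escrow=250
Event 5 (withdraw 50 from checking): checking: 1450 - 50 = 1400. Balances: savings=100, checking=1400, payroll=450, escrow=250
Event 6 (transfer 50 escrow -> savings): escrow: 250 - 50 = 200, savings: 100 + 50 = 150. Balances: savings=150, checking=1400, payroll=450, escrow=200
Event 7 (deposit 200 to payroll): payroll: 450 + 200 = 650. Balances: savings=150, checking=1400, payroll=650, escrow=200
Event 8 (transfer 200 escrow -> savings): escrow: 200 - 200 = 0, savings: 150 + 200 = 350. Balances: savings=350, checking=1400, payroll=650, escrow=0

Final balance of escrow: 0

Answer: 0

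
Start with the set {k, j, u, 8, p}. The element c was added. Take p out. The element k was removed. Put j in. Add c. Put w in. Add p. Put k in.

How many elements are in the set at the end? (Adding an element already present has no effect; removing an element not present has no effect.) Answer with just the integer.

Answer: 7

Derivation:
Tracking the set through each operation:
Start: {8, j, k, p, u}
Event 1 (add c): added. Set: {8, c, j, k, p, u}
Event 2 (remove p): removed. Set: {8, c, j, k, u}
Event 3 (remove k): removed. Set: {8, c, j, u}
Event 4 (add j): already present, no change. Set: {8, c, j, u}
Event 5 (add c): already present, no change. Set: {8, c, j, u}
Event 6 (add w): added. Set: {8, c, j, u, w}
Event 7 (add p): added. Set: {8, c, j, p, u, w}
Event 8 (add k): added. Set: {8, c, j, k, p, u, w}

Final set: {8, c, j, k, p, u, w} (size 7)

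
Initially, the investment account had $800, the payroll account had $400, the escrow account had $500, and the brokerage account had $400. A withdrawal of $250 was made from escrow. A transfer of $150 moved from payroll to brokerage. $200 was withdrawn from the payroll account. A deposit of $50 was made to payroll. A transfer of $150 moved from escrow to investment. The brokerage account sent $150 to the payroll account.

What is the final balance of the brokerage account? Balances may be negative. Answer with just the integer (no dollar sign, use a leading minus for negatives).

Answer: 400

Derivation:
Tracking account balances step by step:
Start: investment=800, payroll=400, escrow=500, brokerage=400
Event 1 (withdraw 250 from escrow): escrow: 500 - 250 = 250. Balances: investment=800, payroll=400, escrow=250, brokerage=400
Event 2 (transfer 150 payroll -> brokerage): payroll: 400 - 150 = 250, brokerage: 400 + 150 = 550. Balances: investment=800, payroll=250, escrow=250, brokerage=550
Event 3 (withdraw 200 from payroll): payroll: 250 - 200 = 50. Balances: investment=800, payroll=50, escrow=250, brokerage=550
Event 4 (deposit 50 to payroll): payroll: 50 + 50 = 100. Balances: investment=800, payroll=100, escrow=250, brokerage=550
Event 5 (transfer 150 escrow -> investment): escrow: 250 - 150 = 100, investment: 800 + 150 = 950. Balances: investment=950, payroll=100, escrow=100, brokerage=550
Event 6 (transfer 150 brokerage -> payroll): brokerage: 550 - 150 = 400, payroll: 100 + 150 = 250. Balances: investment=950, payroll=250, escrow=100, brokerage=400

Final balance of brokerage: 400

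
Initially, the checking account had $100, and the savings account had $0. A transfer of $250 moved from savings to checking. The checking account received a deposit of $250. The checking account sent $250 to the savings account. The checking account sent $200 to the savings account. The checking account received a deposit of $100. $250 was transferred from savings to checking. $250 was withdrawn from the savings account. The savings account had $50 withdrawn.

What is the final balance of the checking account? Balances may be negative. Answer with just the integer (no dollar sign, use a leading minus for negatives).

Answer: 500

Derivation:
Tracking account balances step by step:
Start: checking=100, savings=0
Event 1 (transfer 250 savings -> checking): savings: 0 - 250 = -250, checking: 100 + 250 = 350. Balances: checking=350, savings=-250
Event 2 (deposit 250 to checking): checking: 350 + 250 = 600. Balances: checking=600, savings=-250
Event 3 (transfer 250 checking -> savings): checking: 600 - 250 = 350, savings: -250 + 250 = 0. Balances: checking=350, savings=0
Event 4 (transfer 200 checking -> savings): checking: 350 - 200 = 150, savings: 0 + 200 = 200. Balances: checking=150, savings=200
Event 5 (deposit 100 to checking): checking: 150 + 100 = 250. Balances: checking=250, savings=200
Event 6 (transfer 250 savings -> checking): savings: 200 - 250 = -50, checking: 250 + 250 = 500. Balances: checking=500, savings=-50
Event 7 (withdraw 250 from savings): savings: -50 - 250 = -300. Balances: checking=500, savings=-300
Event 8 (withdraw 50 from savings): savings: -300 - 50 = -350. Balances: checking=500, savings=-350

Final balance of checking: 500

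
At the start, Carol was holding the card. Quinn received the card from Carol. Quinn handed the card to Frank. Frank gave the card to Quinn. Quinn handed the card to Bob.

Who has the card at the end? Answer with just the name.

Tracking the card through each event:
Start: Carol has the card.
After event 1: Quinn has the card.
After event 2: Frank has the card.
After event 3: Quinn has the card.
After event 4: Bob has the card.

Answer: Bob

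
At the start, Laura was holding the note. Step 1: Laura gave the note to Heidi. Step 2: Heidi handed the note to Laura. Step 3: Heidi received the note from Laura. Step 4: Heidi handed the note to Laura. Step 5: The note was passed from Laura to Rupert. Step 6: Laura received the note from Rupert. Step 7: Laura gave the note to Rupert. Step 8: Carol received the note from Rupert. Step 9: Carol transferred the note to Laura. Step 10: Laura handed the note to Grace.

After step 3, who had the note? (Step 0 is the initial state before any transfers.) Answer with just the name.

Answer: Heidi

Derivation:
Tracking the note holder through step 3:
After step 0 (start): Laura
After step 1: Heidi
After step 2: Laura
After step 3: Heidi

At step 3, the holder is Heidi.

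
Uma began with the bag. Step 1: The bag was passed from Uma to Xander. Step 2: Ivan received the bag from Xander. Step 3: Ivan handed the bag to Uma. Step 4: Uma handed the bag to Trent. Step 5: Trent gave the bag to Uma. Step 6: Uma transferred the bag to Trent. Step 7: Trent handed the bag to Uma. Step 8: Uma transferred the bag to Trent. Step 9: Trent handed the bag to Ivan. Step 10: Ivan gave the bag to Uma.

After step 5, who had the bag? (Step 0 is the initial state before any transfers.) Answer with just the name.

Answer: Uma

Derivation:
Tracking the bag holder through step 5:
After step 0 (start): Uma
After step 1: Xander
After step 2: Ivan
After step 3: Uma
After step 4: Trent
After step 5: Uma

At step 5, the holder is Uma.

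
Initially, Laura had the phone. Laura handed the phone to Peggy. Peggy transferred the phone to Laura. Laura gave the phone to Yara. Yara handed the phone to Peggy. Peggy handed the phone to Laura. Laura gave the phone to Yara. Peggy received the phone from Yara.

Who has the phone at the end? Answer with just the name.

Answer: Peggy

Derivation:
Tracking the phone through each event:
Start: Laura has the phone.
After event 1: Peggy has the phone.
After event 2: Laura has the phone.
After event 3: Yara has the phone.
After event 4: Peggy has the phone.
After event 5: Laura has the phone.
After event 6: Yara has the phone.
After event 7: Peggy has the phone.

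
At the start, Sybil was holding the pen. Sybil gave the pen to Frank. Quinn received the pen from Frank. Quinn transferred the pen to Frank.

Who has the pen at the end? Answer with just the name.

Answer: Frank

Derivation:
Tracking the pen through each event:
Start: Sybil has the pen.
After event 1: Frank has the pen.
After event 2: Quinn has the pen.
After event 3: Frank has the pen.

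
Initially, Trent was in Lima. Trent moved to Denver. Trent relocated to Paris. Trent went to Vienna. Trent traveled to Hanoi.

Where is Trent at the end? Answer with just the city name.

Answer: Hanoi

Derivation:
Tracking Trent's location:
Start: Trent is in Lima.
After move 1: Lima -> Denver. Trent is in Denver.
After move 2: Denver -> Paris. Trent is in Paris.
After move 3: Paris -> Vienna. Trent is in Vienna.
After move 4: Vienna -> Hanoi. Trent is in Hanoi.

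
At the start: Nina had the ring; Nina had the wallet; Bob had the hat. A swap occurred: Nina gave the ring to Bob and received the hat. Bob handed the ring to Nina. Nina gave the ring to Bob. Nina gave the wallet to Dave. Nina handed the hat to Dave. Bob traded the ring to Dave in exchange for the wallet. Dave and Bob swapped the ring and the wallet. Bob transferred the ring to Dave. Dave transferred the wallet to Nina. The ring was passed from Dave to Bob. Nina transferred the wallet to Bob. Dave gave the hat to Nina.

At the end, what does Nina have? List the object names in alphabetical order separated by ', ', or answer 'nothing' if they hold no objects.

Tracking all object holders:
Start: ring:Nina, wallet:Nina, hat:Bob
Event 1 (swap ring<->hat: now ring:Bob, hat:Nina). State: ring:Bob, wallet:Nina, hat:Nina
Event 2 (give ring: Bob -> Nina). State: ring:Nina, wallet:Nina, hat:Nina
Event 3 (give ring: Nina -> Bob). State: ring:Bob, wallet:Nina, hat:Nina
Event 4 (give wallet: Nina -> Dave). State: ring:Bob, wallet:Dave, hat:Nina
Event 5 (give hat: Nina -> Dave). State: ring:Bob, wallet:Dave, hat:Dave
Event 6 (swap ring<->wallet: now ring:Dave, wallet:Bob). State: ring:Dave, wallet:Bob, hat:Dave
Event 7 (swap ring<->wallet: now ring:Bob, wallet:Dave). State: ring:Bob, wallet:Dave, hat:Dave
Event 8 (give ring: Bob -> Dave). State: ring:Dave, wallet:Dave, hat:Dave
Event 9 (give wallet: Dave -> Nina). State: ring:Dave, wallet:Nina, hat:Dave
Event 10 (give ring: Dave -> Bob). State: ring:Bob, wallet:Nina, hat:Dave
Event 11 (give wallet: Nina -> Bob). State: ring:Bob, wallet:Bob, hat:Dave
Event 12 (give hat: Dave -> Nina). State: ring:Bob, wallet:Bob, hat:Nina

Final state: ring:Bob, wallet:Bob, hat:Nina
Nina holds: hat.

Answer: hat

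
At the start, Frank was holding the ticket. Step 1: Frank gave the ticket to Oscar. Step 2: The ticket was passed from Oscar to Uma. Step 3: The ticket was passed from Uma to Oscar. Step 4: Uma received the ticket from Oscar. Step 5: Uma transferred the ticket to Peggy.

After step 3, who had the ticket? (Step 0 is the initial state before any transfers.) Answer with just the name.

Tracking the ticket holder through step 3:
After step 0 (start): Frank
After step 1: Oscar
After step 2: Uma
After step 3: Oscar

At step 3, the holder is Oscar.

Answer: Oscar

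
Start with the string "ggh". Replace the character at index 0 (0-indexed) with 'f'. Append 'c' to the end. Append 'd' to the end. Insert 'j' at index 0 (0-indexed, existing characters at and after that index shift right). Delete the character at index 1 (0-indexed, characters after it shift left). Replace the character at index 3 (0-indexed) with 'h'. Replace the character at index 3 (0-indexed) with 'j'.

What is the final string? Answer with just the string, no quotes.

Applying each edit step by step:
Start: "ggh"
Op 1 (replace idx 0: 'g' -> 'f'): "ggh" -> "fgh"
Op 2 (append 'c'): "fgh" -> "fghc"
Op 3 (append 'd'): "fghc" -> "fghcd"
Op 4 (insert 'j' at idx 0): "fghcd" -> "jfghcd"
Op 5 (delete idx 1 = 'f'): "jfghcd" -> "jghcd"
Op 6 (replace idx 3: 'c' -> 'h'): "jghcd" -> "jghhd"
Op 7 (replace idx 3: 'h' -> 'j'): "jghhd" -> "jghjd"

Answer: jghjd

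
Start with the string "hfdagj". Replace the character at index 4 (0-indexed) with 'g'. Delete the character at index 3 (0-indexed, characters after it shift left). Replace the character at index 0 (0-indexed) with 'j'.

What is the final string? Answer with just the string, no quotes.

Answer: jfdgj

Derivation:
Applying each edit step by step:
Start: "hfdagj"
Op 1 (replace idx 4: 'g' -> 'g'): "hfdagj" -> "hfdagj"
Op 2 (delete idx 3 = 'a'): "hfdagj" -> "hfdgj"
Op 3 (replace idx 0: 'h' -> 'j'): "hfdgj" -> "jfdgj"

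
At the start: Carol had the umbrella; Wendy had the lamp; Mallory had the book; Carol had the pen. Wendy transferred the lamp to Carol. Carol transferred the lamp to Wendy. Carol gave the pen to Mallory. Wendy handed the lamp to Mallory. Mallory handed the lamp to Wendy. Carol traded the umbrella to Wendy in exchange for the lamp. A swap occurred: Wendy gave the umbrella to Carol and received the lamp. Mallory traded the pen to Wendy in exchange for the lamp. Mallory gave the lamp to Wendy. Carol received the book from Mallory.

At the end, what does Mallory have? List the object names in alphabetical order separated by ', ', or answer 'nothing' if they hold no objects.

Tracking all object holders:
Start: umbrella:Carol, lamp:Wendy, book:Mallory, pen:Carol
Event 1 (give lamp: Wendy -> Carol). State: umbrella:Carol, lamp:Carol, book:Mallory, pen:Carol
Event 2 (give lamp: Carol -> Wendy). State: umbrella:Carol, lamp:Wendy, book:Mallory, pen:Carol
Event 3 (give pen: Carol -> Mallory). State: umbrella:Carol, lamp:Wendy, book:Mallory, pen:Mallory
Event 4 (give lamp: Wendy -> Mallory). State: umbrella:Carol, lamp:Mallory, book:Mallory, pen:Mallory
Event 5 (give lamp: Mallory -> Wendy). State: umbrella:Carol, lamp:Wendy, book:Mallory, pen:Mallory
Event 6 (swap umbrella<->lamp: now umbrella:Wendy, lamp:Carol). State: umbrella:Wendy, lamp:Carol, book:Mallory, pen:Mallory
Event 7 (swap umbrella<->lamp: now umbrella:Carol, lamp:Wendy). State: umbrella:Carol, lamp:Wendy, book:Mallory, pen:Mallory
Event 8 (swap pen<->lamp: now pen:Wendy, lamp:Mallory). State: umbrella:Carol, lamp:Mallory, book:Mallory, pen:Wendy
Event 9 (give lamp: Mallory -> Wendy). State: umbrella:Carol, lamp:Wendy, book:Mallory, pen:Wendy
Event 10 (give book: Mallory -> Carol). State: umbrella:Carol, lamp:Wendy, book:Carol, pen:Wendy

Final state: umbrella:Carol, lamp:Wendy, book:Carol, pen:Wendy
Mallory holds: (nothing).

Answer: nothing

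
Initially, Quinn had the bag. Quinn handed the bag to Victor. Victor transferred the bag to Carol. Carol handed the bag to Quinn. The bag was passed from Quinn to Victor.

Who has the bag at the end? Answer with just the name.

Tracking the bag through each event:
Start: Quinn has the bag.
After event 1: Victor has the bag.
After event 2: Carol has the bag.
After event 3: Quinn has the bag.
After event 4: Victor has the bag.

Answer: Victor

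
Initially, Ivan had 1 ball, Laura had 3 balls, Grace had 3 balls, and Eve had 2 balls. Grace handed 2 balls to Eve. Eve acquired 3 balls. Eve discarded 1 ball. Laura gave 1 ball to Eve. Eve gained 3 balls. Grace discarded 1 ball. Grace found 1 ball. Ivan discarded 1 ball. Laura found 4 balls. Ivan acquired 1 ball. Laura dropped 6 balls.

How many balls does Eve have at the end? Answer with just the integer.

Answer: 10

Derivation:
Tracking counts step by step:
Start: Ivan=1, Laura=3, Grace=3, Eve=2
Event 1 (Grace -> Eve, 2): Grace: 3 -> 1, Eve: 2 -> 4. State: Ivan=1, Laura=3, Grace=1, Eve=4
Event 2 (Eve +3): Eve: 4 -> 7. State: Ivan=1, Laura=3, Grace=1, Eve=7
Event 3 (Eve -1): Eve: 7 -> 6. State: Ivan=1, Laura=3, Grace=1, Eve=6
Event 4 (Laura -> Eve, 1): Laura: 3 -> 2, Eve: 6 -> 7. State: Ivan=1, Laura=2, Grace=1, Eve=7
Event 5 (Eve +3): Eve: 7 -> 10. State: Ivan=1, Laura=2, Grace=1, Eve=10
Event 6 (Grace -1): Grace: 1 -> 0. State: Ivan=1, Laura=2, Grace=0, Eve=10
Event 7 (Grace +1): Grace: 0 -> 1. State: Ivan=1, Laura=2, Grace=1, Eve=10
Event 8 (Ivan -1): Ivan: 1 -> 0. State: Ivan=0, Laura=2, Grace=1, Eve=10
Event 9 (Laura +4): Laura: 2 -> 6. State: Ivan=0, Laura=6, Grace=1, Eve=10
Event 10 (Ivan +1): Ivan: 0 -> 1. State: Ivan=1, Laura=6, Grace=1, Eve=10
Event 11 (Laura -6): Laura: 6 -> 0. State: Ivan=1, Laura=0, Grace=1, Eve=10

Eve's final count: 10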